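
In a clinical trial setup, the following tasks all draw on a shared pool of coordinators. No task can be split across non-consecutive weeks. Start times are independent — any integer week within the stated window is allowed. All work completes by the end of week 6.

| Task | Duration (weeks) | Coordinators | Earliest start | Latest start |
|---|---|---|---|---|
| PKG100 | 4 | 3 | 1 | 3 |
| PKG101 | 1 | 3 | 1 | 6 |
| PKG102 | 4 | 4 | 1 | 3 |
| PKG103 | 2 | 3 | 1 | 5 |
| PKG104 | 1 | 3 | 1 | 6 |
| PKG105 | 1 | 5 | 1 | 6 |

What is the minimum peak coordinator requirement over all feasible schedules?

9

Early-start (PKG100@1, PKG101@1, PKG102@1, PKG103@1, PKG104@1, PKG105@1) gives peak 21: w1:21  w2:10  w3:7  w4:7  w5:0  w6:0.
Shift PKG102→2, PKG103→5, PKG105→6.
Schedule PKG100@1, PKG101@1, PKG102@2, PKG103@5, PKG104@1, PKG105@6: w1:9  w2:7  w3:7  w4:7  w5:7  w6:8 — peak 9.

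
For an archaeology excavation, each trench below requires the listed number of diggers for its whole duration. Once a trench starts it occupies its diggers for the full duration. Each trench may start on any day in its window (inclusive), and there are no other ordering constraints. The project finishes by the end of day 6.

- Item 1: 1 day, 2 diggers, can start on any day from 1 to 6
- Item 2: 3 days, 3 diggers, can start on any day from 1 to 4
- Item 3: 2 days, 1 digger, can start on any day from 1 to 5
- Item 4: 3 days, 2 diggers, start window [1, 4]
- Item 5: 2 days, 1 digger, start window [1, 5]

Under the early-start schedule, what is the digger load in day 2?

7

At early start, day 2 has: Item 2, Item 3, Item 4, Item 5.
Demand: 3 + 1 + 2 + 1 = 7.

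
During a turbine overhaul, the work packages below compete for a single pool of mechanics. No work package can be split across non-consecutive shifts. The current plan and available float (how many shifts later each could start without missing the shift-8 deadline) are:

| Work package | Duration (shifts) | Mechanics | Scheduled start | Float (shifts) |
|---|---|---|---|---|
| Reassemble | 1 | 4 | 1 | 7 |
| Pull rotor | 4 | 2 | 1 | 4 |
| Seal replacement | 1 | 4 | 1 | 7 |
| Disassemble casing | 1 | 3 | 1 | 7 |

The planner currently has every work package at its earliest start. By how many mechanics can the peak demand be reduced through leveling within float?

9

Early-start peak: s1:13  s2:2  s3:2  s4:2  s5:0  s6:0  s7:0  s8:0 ⇒ 13.
Leveled (Reassemble@1, Pull rotor@2, Seal replacement@6, Disassemble casing@7): s1:4  s2:2  s3:2  s4:2  s5:2  s6:4  s7:3  s8:0 ⇒ 4.
Reduction 13 − 4 = 9.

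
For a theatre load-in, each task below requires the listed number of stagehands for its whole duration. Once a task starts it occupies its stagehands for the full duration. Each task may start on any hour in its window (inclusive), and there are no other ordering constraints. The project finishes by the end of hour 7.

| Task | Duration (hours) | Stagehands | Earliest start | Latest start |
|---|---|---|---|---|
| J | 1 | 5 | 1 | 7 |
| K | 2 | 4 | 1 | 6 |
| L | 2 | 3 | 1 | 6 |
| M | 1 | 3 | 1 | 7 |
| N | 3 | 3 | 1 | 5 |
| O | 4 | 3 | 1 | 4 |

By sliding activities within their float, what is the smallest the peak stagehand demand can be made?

7

Early-start (J@1, K@1, L@1, M@1, N@1, O@1) gives peak 21: h1:21  h2:13  h3:6  h4:3  h5:0  h6:0  h7:0.
Shift K→2, L→2, M→4, N→5, O→4.
Schedule J@1, K@2, L@2, M@4, N@5, O@4: h1:5  h2:7  h3:7  h4:6  h5:6  h6:6  h7:6 — peak 7.
Total stagehand-hours = 43 over 7 hours ⇒ peak ≥ ⌈43/7⌉ = 7, so 7 is optimal.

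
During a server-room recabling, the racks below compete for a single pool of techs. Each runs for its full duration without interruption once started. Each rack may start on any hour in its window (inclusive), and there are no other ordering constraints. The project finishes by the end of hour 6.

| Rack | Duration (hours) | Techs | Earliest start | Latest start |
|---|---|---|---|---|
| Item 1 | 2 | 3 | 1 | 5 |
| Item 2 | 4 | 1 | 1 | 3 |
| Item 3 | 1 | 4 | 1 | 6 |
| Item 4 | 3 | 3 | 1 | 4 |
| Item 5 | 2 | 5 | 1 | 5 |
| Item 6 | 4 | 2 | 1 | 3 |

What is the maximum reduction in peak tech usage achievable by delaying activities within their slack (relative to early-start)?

Early-start peak: h1:18  h2:14  h3:6  h4:3  h5:0  h6:0 ⇒ 18.
Leveled (Item 1@1, Item 2@1, Item 3@4, Item 4@1, Item 5@5, Item 6@3): h1:7  h2:7  h3:6  h4:7  h5:7  h6:7 ⇒ 7.
Reduction 18 − 7 = 11.

11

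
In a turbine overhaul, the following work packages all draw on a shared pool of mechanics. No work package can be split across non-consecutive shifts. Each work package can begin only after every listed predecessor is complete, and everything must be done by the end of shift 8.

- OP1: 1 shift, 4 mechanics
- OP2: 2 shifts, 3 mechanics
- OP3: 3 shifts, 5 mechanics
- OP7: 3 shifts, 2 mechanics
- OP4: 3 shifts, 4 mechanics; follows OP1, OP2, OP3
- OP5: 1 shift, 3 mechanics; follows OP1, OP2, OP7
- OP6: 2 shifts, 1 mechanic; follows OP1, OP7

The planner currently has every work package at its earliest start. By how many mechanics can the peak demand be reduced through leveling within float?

7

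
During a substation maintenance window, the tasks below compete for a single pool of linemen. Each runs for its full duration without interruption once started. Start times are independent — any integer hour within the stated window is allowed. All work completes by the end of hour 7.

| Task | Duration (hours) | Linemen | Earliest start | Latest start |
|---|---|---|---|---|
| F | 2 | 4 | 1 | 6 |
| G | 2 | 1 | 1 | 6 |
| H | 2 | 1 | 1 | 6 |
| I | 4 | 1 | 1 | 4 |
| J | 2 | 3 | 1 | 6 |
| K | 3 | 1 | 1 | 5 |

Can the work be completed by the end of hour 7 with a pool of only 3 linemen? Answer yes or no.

no

Total lineman-hours = 25; over 7 hours the average is 25/7 > 3, so some hour must exceed 3.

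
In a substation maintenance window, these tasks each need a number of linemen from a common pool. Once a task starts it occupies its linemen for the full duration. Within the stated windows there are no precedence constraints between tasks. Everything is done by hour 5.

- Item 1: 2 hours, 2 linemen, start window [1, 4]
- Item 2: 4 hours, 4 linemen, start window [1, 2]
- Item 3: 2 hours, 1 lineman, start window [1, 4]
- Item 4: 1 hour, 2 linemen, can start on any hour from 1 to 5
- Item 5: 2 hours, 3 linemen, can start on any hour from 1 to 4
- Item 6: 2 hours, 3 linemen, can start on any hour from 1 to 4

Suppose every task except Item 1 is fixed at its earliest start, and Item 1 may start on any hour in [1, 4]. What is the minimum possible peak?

13

Item 1@1: h1:15  h2:13  h3:4  h4:4  h5:0 → peak 15
Item 1@2: h1:13  h2:13  h3:6  h4:4  h5:0 → peak 13
Item 1@3: h1:13  h2:11  h3:6  h4:6  h5:0 → peak 13
Item 1@4: h1:13  h2:11  h3:4  h4:6  h5:2 → peak 13
Best is Item 1@2, peak 13.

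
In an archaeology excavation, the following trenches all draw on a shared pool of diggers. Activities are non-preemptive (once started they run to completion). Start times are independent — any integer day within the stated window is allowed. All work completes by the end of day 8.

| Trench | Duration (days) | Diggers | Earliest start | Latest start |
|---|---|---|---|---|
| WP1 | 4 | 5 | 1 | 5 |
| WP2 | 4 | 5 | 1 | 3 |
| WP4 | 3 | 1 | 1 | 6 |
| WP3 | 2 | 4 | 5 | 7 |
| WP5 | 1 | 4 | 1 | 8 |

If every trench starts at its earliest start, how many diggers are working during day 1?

At early start, day 1 has: WP1, WP2, WP4, WP5.
Demand: 5 + 5 + 1 + 4 = 15.

15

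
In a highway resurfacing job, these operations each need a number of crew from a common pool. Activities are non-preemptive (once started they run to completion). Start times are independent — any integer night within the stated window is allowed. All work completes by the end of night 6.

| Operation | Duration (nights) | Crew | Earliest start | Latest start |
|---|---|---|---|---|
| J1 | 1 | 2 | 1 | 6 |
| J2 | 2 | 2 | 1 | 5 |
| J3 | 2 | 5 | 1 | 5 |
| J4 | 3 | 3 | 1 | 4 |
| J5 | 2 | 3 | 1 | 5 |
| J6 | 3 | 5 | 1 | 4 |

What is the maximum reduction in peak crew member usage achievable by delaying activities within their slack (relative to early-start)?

12

Early-start peak: n1:20  n2:18  n3:8  n4:0  n5:0  n6:0 ⇒ 20.
Leveled (J1@3, J2@3, J3@1, J4@1, J5@5, J6@4): n1:8  n2:8  n3:7  n4:7  n5:8  n6:8 ⇒ 8.
Reduction 20 − 8 = 12.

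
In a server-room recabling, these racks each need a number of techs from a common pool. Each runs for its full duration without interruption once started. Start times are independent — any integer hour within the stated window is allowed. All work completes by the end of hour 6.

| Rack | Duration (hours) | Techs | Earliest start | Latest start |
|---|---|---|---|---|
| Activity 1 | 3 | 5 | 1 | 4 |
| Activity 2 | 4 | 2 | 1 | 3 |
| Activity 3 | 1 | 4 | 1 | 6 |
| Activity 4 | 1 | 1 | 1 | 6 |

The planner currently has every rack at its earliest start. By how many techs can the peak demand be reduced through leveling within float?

5

Early-start peak: h1:12  h2:7  h3:7  h4:2  h5:0  h6:0 ⇒ 12.
Leveled (Activity 1@1, Activity 2@1, Activity 3@4, Activity 4@4): h1:7  h2:7  h3:7  h4:7  h5:0  h6:0 ⇒ 7.
Reduction 12 − 7 = 5.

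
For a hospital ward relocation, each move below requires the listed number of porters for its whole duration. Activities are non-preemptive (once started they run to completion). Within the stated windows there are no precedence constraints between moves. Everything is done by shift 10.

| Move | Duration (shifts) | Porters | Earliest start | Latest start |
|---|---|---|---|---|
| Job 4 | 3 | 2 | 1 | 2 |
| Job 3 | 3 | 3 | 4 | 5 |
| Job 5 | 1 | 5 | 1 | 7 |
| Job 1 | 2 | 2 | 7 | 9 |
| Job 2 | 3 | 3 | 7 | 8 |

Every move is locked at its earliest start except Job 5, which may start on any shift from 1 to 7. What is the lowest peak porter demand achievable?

7

Job 5@1: s1:7  s2:2  s3:2  s4:3  s5:3  s6:3  s7:5  s8:5  s9:3  s10:0 → peak 7
Job 5@2: s1:2  s2:7  s3:2  s4:3  s5:3  s6:3  s7:5  s8:5  s9:3  s10:0 → peak 7
Job 5@3: s1:2  s2:2  s3:7  s4:3  s5:3  s6:3  s7:5  s8:5  s9:3  s10:0 → peak 7
Job 5@4: s1:2  s2:2  s3:2  s4:8  s5:3  s6:3  s7:5  s8:5  s9:3  s10:0 → peak 8
Job 5@5: s1:2  s2:2  s3:2  s4:3  s5:8  s6:3  s7:5  s8:5  s9:3  s10:0 → peak 8
Job 5@6: s1:2  s2:2  s3:2  s4:3  s5:3  s6:8  s7:5  s8:5  s9:3  s10:0 → peak 8
Job 5@7: s1:2  s2:2  s3:2  s4:3  s5:3  s6:3  s7:10  s8:5  s9:3  s10:0 → peak 10
Best is Job 5@1, peak 7.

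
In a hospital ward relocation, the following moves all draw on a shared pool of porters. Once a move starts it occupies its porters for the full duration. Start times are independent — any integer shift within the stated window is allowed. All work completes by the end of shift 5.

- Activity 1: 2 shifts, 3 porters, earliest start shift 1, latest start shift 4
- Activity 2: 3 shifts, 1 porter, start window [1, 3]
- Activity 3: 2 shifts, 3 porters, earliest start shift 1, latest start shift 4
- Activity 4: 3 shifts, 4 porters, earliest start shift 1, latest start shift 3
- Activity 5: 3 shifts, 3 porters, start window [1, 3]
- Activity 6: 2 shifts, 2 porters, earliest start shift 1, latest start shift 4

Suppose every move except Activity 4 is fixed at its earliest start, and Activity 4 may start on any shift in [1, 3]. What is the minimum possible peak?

12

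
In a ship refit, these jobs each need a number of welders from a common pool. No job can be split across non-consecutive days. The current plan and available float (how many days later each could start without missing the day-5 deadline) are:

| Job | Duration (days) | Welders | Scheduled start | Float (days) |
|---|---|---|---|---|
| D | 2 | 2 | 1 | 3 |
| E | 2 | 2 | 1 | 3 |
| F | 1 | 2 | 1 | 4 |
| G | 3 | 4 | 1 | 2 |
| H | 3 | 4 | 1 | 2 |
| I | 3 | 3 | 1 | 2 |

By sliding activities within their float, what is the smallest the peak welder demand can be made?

Early-start (D@1, E@1, F@1, G@1, H@1, I@1) gives peak 17: d1:17  d2:15  d3:11  d4:0  d5:0.
Shift H→3, I→2.
Schedule D@1, E@1, F@1, G@1, H@3, I@2: d1:10  d2:11  d3:11  d4:7  d5:4 — peak 11.

11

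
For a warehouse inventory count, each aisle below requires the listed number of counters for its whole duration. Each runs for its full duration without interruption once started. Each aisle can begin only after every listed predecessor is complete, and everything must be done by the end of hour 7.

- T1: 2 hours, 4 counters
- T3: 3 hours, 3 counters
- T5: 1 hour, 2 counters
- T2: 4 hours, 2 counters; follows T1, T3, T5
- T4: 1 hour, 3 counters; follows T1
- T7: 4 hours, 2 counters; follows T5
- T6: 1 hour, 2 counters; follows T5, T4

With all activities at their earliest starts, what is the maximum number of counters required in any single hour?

Early-start schedule: T1@1, T3@1, T5@1, T2@4, T4@3, T7@2, T6@4.
Load per hour: hour 1: 9, hour 2: 9, hour 3: 8, hour 4: 6, hour 5: 4, hour 6: 2, hour 7: 2.
Peak is 9.

9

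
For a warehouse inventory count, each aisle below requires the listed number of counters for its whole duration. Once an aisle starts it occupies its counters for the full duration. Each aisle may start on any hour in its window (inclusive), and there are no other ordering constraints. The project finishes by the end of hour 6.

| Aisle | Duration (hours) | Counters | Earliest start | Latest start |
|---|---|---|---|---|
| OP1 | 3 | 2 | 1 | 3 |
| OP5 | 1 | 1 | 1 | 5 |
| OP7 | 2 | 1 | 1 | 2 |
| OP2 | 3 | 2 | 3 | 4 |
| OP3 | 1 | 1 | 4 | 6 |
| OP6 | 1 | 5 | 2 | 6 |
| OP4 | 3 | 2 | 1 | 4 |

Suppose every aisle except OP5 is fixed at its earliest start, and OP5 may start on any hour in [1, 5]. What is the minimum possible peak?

OP5@1: h1:6  h2:10  h3:6  h4:3  h5:2  h6:0 → peak 10
OP5@2: h1:5  h2:11  h3:6  h4:3  h5:2  h6:0 → peak 11
OP5@3: h1:5  h2:10  h3:7  h4:3  h5:2  h6:0 → peak 10
OP5@4: h1:5  h2:10  h3:6  h4:4  h5:2  h6:0 → peak 10
OP5@5: h1:5  h2:10  h3:6  h4:3  h5:3  h6:0 → peak 10
Best is OP5@1, peak 10.

10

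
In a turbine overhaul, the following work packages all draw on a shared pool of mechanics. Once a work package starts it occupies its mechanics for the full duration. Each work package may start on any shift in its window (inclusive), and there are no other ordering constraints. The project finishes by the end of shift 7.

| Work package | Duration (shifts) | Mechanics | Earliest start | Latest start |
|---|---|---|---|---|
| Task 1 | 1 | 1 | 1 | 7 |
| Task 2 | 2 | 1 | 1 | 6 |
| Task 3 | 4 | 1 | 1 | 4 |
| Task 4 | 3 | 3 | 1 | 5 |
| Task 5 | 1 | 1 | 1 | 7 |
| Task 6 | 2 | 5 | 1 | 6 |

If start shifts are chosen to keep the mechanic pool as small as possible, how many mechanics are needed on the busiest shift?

Early-start (Task 1@1, Task 2@1, Task 3@1, Task 4@1, Task 5@1, Task 6@1) gives peak 12: s1:12  s2:10  s3:4  s4:1  s5:0  s6:0  s7:0.
Shift Task 4→2, Task 6→5.
Schedule Task 1@1, Task 2@1, Task 3@1, Task 4@2, Task 5@1, Task 6@5: s1:4  s2:5  s3:4  s4:4  s5:5  s6:5  s7:0 — peak 5.

5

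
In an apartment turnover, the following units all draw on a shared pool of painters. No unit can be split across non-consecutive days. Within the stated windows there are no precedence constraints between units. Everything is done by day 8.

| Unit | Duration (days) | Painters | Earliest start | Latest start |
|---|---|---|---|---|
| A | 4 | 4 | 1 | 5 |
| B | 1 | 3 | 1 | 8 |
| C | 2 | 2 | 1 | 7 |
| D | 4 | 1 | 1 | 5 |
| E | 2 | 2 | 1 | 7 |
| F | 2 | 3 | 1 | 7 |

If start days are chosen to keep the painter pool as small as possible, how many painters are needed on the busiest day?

5

Early-start (A@1, B@1, C@1, D@1, E@1, F@1) gives peak 15: d1:15  d2:12  d3:5  d4:5  d5:0  d6:0  d7:0  d8:0.
Shift B→5, C→5, E→6, F→7.
Schedule A@1, B@5, C@5, D@1, E@6, F@7: d1:5  d2:5  d3:5  d4:5  d5:5  d6:4  d7:5  d8:3 — peak 5.
Total painter-days = 37 over 8 days ⇒ peak ≥ ⌈37/8⌉ = 5, so 5 is optimal.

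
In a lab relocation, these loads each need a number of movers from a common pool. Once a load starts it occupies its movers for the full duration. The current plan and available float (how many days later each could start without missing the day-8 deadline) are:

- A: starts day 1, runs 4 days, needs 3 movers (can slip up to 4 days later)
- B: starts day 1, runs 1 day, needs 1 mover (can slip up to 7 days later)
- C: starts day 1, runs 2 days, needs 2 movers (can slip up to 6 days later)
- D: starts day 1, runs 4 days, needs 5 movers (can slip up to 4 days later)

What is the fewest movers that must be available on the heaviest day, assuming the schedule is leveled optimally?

Early-start (A@1, B@1, C@1, D@1) gives peak 11: d1:11  d2:10  d3:8  d4:8  d5:0  d6:0  d7:0  d8:0.
Shift C→2, D→5.
Schedule A@1, B@1, C@2, D@5: d1:4  d2:5  d3:5  d4:3  d5:5  d6:5  d7:5  d8:5 — peak 5.
Total mover-days = 37 over 8 days ⇒ peak ≥ ⌈37/8⌉ = 5, so 5 is optimal.

5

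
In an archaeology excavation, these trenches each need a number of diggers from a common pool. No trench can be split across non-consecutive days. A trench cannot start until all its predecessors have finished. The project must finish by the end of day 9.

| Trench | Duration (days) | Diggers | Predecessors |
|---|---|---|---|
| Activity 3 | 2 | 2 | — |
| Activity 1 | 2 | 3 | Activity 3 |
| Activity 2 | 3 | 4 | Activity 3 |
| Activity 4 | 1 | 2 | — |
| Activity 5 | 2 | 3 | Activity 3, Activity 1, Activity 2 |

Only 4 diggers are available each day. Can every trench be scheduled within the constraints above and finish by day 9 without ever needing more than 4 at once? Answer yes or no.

yes

Schedule Activity 3@1, Activity 1@3, Activity 2@5, Activity 4@1, Activity 5@8: d1:4  d2:2  d3:3  d4:3  d5:4  d6:4  d7:4  d8:3  d9:3 — peak 4 ≤ 4.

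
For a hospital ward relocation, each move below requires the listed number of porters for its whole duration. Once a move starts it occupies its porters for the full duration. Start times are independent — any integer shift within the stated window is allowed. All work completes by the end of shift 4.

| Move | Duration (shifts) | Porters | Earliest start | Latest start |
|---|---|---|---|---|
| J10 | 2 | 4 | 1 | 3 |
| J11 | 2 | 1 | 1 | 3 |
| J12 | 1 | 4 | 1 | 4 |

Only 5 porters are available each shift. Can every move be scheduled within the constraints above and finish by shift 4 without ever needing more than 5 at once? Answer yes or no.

yes

Schedule J10@1, J11@1, J12@3: s1:5  s2:5  s3:4  s4:0 — peak 5 ≤ 5.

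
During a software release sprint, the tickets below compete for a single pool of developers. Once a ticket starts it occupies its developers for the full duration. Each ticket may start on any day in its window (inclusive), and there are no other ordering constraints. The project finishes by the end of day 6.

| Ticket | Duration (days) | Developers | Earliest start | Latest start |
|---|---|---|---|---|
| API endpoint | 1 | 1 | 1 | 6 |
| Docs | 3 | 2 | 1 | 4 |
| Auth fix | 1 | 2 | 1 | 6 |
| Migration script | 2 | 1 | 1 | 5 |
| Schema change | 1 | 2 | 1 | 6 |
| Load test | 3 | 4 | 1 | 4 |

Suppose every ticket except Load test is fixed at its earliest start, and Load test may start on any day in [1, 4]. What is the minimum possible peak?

Load test@1: d1:12  d2:7  d3:6  d4:0  d5:0  d6:0 → peak 12
Load test@2: d1:8  d2:7  d3:6  d4:4  d5:0  d6:0 → peak 8
Load test@3: d1:8  d2:3  d3:6  d4:4  d5:4  d6:0 → peak 8
Load test@4: d1:8  d2:3  d3:2  d4:4  d5:4  d6:4 → peak 8
Best is Load test@2, peak 8.

8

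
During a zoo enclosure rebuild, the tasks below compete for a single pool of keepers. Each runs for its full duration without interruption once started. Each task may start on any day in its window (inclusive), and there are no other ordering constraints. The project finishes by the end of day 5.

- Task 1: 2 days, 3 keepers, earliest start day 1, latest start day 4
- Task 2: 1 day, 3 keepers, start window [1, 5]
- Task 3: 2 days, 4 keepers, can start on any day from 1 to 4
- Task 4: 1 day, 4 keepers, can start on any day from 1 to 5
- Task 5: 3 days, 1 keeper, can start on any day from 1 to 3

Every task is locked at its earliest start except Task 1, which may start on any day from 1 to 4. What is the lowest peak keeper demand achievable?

Task 1@1: d1:15  d2:8  d3:1  d4:0  d5:0 → peak 15
Task 1@2: d1:12  d2:8  d3:4  d4:0  d5:0 → peak 12
Task 1@3: d1:12  d2:5  d3:4  d4:3  d5:0 → peak 12
Task 1@4: d1:12  d2:5  d3:1  d4:3  d5:3 → peak 12
Best is Task 1@2, peak 12.

12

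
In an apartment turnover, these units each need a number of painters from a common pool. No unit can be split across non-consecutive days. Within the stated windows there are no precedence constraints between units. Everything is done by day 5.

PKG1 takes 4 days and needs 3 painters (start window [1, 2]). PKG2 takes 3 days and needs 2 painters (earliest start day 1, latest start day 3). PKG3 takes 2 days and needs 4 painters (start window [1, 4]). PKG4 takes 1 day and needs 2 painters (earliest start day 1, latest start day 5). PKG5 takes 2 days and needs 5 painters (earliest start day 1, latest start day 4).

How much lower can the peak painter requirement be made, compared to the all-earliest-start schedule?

7

Early-start peak: d1:16  d2:14  d3:5  d4:3  d5:0 ⇒ 16.
Leveled (PKG1@1, PKG2@1, PKG3@1, PKG4@3, PKG5@4): d1:9  d2:9  d3:7  d4:8  d5:5 ⇒ 9.
Reduction 16 − 9 = 7.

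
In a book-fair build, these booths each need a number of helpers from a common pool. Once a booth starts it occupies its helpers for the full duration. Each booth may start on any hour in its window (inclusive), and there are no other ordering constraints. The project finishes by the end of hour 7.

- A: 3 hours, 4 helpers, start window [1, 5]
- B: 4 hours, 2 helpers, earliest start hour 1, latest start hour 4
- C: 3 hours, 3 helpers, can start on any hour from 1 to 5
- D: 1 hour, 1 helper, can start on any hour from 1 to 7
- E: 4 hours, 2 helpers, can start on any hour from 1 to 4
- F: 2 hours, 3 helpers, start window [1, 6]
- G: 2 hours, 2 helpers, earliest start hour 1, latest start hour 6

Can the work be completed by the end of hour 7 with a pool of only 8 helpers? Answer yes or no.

Schedule A@1, B@4, C@1, D@4, E@4, F@6, G@4: h1:7  h2:7  h3:7  h4:7  h5:6  h6:7  h7:7 — peak 7 ≤ 8.

yes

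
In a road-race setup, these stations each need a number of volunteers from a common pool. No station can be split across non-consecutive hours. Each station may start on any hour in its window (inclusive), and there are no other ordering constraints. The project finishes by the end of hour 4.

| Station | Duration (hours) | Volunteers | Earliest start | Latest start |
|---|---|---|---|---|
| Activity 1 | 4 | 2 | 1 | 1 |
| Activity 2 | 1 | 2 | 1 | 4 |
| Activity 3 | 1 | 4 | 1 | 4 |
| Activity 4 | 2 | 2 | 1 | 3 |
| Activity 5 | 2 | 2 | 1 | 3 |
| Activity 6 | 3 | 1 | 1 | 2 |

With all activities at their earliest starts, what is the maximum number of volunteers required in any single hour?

Early-start schedule: Activity 1@1, Activity 2@1, Activity 3@1, Activity 4@1, Activity 5@1, Activity 6@1.
Load per hour: hour 1: 13, hour 2: 7, hour 3: 3, hour 4: 2.
Peak is 13.

13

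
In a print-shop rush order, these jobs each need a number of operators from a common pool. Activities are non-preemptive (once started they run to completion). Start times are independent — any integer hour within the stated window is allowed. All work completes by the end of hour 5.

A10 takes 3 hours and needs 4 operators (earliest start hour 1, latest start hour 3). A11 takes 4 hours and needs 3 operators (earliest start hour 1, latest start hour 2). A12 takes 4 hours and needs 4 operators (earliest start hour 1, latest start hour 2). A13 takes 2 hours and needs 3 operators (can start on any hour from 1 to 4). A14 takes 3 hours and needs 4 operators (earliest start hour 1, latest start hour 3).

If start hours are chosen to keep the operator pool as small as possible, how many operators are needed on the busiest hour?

Early-start (A10@1, A11@1, A12@1, A13@1, A14@1) gives peak 18: h1:18  h2:18  h3:15  h4:7  h5:0.
Shift A14→3.
Schedule A10@1, A11@1, A12@1, A13@1, A14@3: h1:14  h2:14  h3:15  h4:11  h5:4 — peak 15.

15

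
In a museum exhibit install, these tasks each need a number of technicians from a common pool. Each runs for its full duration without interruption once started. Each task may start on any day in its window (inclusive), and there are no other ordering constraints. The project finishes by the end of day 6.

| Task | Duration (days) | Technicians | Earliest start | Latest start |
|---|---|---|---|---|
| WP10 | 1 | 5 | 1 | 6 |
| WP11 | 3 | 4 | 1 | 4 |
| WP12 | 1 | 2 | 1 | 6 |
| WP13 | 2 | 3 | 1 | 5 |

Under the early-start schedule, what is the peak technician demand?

14

Early-start schedule: WP10@1, WP11@1, WP12@1, WP13@1.
Load per day: day 1: 14, day 2: 7, day 3: 4, day 4: 0, day 5: 0, day 6: 0.
Peak is 14.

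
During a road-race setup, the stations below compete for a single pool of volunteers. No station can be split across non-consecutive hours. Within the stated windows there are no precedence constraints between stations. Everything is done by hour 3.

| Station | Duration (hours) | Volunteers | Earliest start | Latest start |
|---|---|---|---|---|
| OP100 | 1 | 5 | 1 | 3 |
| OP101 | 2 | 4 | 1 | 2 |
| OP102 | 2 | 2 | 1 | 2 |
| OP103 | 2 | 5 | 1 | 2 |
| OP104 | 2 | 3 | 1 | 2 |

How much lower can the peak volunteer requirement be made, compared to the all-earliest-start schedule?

Early-start peak: h1:19  h2:14  h3:0 ⇒ 19.
Leveled (OP100@1, OP101@1, OP102@1, OP103@2, OP104@1): h1:14  h2:14  h3:5 ⇒ 14.
Reduction 19 − 14 = 5.

5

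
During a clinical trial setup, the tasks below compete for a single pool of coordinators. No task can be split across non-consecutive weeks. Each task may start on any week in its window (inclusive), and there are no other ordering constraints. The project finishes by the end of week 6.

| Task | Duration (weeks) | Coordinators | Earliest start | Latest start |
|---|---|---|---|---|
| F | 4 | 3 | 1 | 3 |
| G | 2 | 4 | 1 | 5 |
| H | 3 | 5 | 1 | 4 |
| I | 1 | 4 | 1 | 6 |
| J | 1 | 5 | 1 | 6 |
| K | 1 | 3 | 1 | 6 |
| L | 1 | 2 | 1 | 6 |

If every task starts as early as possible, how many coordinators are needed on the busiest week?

Early-start schedule: F@1, G@1, H@1, I@1, J@1, K@1, L@1.
Load per week: week 1: 26, week 2: 12, week 3: 8, week 4: 3, week 5: 0, week 6: 0.
Peak is 26.

26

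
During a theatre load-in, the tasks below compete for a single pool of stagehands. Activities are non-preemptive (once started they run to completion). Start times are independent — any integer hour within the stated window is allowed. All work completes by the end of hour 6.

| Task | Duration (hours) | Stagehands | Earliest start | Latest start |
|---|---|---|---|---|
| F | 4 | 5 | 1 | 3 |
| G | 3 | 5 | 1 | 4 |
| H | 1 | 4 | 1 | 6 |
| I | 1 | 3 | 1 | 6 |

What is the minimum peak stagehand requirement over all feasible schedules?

Early-start (F@1, G@1, H@1, I@1) gives peak 17: h1:17  h2:10  h3:10  h4:5  h5:0  h6:0.
Shift H→4, I→5.
Schedule F@1, G@1, H@4, I@5: h1:10  h2:10  h3:10  h4:9  h5:3  h6:0 — peak 10.

10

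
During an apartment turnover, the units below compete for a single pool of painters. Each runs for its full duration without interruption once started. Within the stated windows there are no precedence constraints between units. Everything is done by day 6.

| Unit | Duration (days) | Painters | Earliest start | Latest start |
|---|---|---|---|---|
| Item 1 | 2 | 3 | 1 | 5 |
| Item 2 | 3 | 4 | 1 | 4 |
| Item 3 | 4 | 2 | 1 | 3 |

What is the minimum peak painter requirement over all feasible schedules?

Early-start (Item 1@1, Item 2@1, Item 3@1) gives peak 9: d1:9  d2:9  d3:6  d4:2  d5:0  d6:0.
Shift Item 2→3.
Schedule Item 1@1, Item 2@3, Item 3@1: d1:5  d2:5  d3:6  d4:6  d5:4  d6:0 — peak 6.

6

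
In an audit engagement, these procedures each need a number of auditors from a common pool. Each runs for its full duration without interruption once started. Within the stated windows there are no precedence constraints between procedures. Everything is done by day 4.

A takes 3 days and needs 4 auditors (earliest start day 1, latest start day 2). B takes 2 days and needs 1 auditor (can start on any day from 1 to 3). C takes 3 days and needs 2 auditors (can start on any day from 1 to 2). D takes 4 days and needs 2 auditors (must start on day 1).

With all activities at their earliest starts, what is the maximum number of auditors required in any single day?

Early-start schedule: A@1, B@1, C@1, D@1.
Load per day: day 1: 9, day 2: 9, day 3: 8, day 4: 2.
Peak is 9.

9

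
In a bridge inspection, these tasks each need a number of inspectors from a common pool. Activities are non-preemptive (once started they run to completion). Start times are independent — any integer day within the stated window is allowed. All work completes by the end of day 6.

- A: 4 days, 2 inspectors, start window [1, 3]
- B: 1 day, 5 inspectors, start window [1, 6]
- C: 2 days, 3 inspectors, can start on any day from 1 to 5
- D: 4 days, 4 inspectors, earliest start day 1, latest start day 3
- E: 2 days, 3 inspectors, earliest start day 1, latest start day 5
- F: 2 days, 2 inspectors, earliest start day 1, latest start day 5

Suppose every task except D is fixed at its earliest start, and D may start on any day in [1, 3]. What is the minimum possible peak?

D@1: d1:19  d2:14  d3:6  d4:6  d5:0  d6:0 → peak 19
D@2: d1:15  d2:14  d3:6  d4:6  d5:4  d6:0 → peak 15
D@3: d1:15  d2:10  d3:6  d4:6  d5:4  d6:4 → peak 15
Best is D@2, peak 15.

15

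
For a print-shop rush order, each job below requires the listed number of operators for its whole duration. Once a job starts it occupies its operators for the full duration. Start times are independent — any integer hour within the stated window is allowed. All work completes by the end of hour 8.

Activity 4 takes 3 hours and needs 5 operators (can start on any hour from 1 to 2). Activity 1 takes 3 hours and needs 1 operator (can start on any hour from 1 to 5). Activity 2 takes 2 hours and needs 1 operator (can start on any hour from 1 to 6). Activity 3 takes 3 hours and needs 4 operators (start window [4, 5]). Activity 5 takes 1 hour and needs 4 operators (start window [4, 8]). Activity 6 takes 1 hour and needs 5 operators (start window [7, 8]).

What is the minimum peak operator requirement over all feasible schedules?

6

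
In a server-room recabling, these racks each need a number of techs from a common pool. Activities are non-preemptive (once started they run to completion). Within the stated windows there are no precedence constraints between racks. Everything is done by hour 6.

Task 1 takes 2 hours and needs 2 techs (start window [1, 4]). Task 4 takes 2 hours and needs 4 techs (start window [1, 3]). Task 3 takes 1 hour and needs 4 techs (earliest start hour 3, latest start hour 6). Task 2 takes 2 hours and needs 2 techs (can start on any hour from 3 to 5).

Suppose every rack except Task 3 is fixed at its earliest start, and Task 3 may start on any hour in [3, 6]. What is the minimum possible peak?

6

Task 3@3: h1:6  h2:6  h3:6  h4:2  h5:0  h6:0 → peak 6
Task 3@4: h1:6  h2:6  h3:2  h4:6  h5:0  h6:0 → peak 6
Task 3@5: h1:6  h2:6  h3:2  h4:2  h5:4  h6:0 → peak 6
Task 3@6: h1:6  h2:6  h3:2  h4:2  h5:0  h6:4 → peak 6
Best is Task 3@3, peak 6.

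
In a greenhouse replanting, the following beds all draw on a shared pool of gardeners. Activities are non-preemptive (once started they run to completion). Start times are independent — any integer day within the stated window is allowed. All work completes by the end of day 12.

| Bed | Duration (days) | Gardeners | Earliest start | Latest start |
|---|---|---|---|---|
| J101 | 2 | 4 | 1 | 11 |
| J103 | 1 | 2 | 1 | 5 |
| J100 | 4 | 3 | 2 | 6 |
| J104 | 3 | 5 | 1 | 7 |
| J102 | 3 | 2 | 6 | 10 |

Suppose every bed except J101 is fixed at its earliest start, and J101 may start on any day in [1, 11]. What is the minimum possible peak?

8

J101@1: d1:11  d2:12  d3:8  d4:3  d5:3  d6:2  d7:2  d8:2  d9:0  d10:0  d11:0  d12:0 → peak 12
J101@2: d1:7  d2:12  d3:12  d4:3  d5:3  d6:2  d7:2  d8:2  d9:0  d10:0  d11:0  d12:0 → peak 12
J101@3: d1:7  d2:8  d3:12  d4:7  d5:3  d6:2  d7:2  d8:2  d9:0  d10:0  d11:0  d12:0 → peak 12
J101@4: d1:7  d2:8  d3:8  d4:7  d5:7  d6:2  d7:2  d8:2  d9:0  d10:0  d11:0  d12:0 → peak 8
J101@5: d1:7  d2:8  d3:8  d4:3  d5:7  d6:6  d7:2  d8:2  d9:0  d10:0  d11:0  d12:0 → peak 8
J101@6: d1:7  d2:8  d3:8  d4:3  d5:3  d6:6  d7:6  d8:2  d9:0  d10:0  d11:0  d12:0 → peak 8
J101@7: d1:7  d2:8  d3:8  d4:3  d5:3  d6:2  d7:6  d8:6  d9:0  d10:0  d11:0  d12:0 → peak 8
J101@8: d1:7  d2:8  d3:8  d4:3  d5:3  d6:2  d7:2  d8:6  d9:4  d10:0  d11:0  d12:0 → peak 8
J101@9: d1:7  d2:8  d3:8  d4:3  d5:3  d6:2  d7:2  d8:2  d9:4  d10:4  d11:0  d12:0 → peak 8
J101@10: d1:7  d2:8  d3:8  d4:3  d5:3  d6:2  d7:2  d8:2  d9:0  d10:4  d11:4  d12:0 → peak 8
J101@11: d1:7  d2:8  d3:8  d4:3  d5:3  d6:2  d7:2  d8:2  d9:0  d10:0  d11:4  d12:4 → peak 8
Best is J101@4, peak 8.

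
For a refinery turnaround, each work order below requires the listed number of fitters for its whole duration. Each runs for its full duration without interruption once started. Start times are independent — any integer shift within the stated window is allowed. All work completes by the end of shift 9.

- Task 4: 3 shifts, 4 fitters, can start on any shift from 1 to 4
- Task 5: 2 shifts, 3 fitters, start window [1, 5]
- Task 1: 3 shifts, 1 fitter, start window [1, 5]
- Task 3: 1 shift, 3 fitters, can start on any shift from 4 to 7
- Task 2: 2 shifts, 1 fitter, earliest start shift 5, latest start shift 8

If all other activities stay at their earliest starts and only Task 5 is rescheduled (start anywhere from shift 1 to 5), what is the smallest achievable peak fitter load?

Task 5@1: s1:8  s2:8  s3:5  s4:3  s5:1  s6:1  s7:0  s8:0  s9:0 → peak 8
Task 5@2: s1:5  s2:8  s3:8  s4:3  s5:1  s6:1  s7:0  s8:0  s9:0 → peak 8
Task 5@3: s1:5  s2:5  s3:8  s4:6  s5:1  s6:1  s7:0  s8:0  s9:0 → peak 8
Task 5@4: s1:5  s2:5  s3:5  s4:6  s5:4  s6:1  s7:0  s8:0  s9:0 → peak 6
Task 5@5: s1:5  s2:5  s3:5  s4:3  s5:4  s6:4  s7:0  s8:0  s9:0 → peak 5
Best is Task 5@5, peak 5.

5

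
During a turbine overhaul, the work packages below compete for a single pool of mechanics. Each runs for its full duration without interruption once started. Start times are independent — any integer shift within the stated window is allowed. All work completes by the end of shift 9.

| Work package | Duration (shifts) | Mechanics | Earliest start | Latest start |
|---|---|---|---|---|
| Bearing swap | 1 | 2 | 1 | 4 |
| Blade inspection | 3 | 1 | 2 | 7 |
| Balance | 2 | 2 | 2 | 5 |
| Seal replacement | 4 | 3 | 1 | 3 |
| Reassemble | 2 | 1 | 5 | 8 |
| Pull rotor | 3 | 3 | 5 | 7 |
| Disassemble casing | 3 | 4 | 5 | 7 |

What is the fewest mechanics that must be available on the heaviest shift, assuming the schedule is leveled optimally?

Early-start (Bearing swap@1, Blade inspection@2, Balance@2, Seal replacement@1, Reassemble@5, Pull rotor@5, Disassemble casing@5) gives peak 8: s1:5  s2:6  s3:6  s4:4  s5:8  s6:8  s7:7  s8:0  s9:0.
Shift Disassemble casing→7.
Schedule Bearing swap@1, Blade inspection@2, Balance@2, Seal replacement@1, Reassemble@5, Pull rotor@5, Disassemble casing@7: s1:5  s2:6  s3:6  s4:4  s5:4  s6:4  s7:7  s8:4  s9:4 — peak 7.

7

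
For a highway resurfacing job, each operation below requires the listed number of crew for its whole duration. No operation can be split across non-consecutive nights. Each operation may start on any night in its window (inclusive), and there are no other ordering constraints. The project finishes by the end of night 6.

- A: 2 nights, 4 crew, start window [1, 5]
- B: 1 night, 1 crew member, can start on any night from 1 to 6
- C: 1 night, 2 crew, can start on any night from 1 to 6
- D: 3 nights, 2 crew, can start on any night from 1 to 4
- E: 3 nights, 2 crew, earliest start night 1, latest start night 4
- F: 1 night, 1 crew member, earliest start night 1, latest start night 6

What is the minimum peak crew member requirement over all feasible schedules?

4

Early-start (A@1, B@1, C@1, D@1, E@1, F@1) gives peak 12: n1:12  n2:8  n3:4  n4:0  n5:0  n6:0.
Shift B→3, C→3, D→4, E→4, F→3.
Schedule A@1, B@3, C@3, D@4, E@4, F@3: n1:4  n2:4  n3:4  n4:4  n5:4  n6:4 — peak 4.
Total crew member-nights = 24 over 6 nights ⇒ peak ≥ ⌈24/6⌉ = 4, so 4 is optimal.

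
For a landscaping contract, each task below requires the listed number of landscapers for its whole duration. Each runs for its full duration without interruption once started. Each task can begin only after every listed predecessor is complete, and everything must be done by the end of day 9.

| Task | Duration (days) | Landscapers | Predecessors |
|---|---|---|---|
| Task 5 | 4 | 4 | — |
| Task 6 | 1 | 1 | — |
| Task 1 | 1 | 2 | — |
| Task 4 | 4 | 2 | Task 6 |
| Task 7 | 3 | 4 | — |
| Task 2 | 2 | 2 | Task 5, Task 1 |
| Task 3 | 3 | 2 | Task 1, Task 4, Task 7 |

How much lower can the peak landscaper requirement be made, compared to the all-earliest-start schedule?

Early-start peak: d1:11  d2:10  d3:10  d4:6  d5:4  d6:4  d7:2  d8:2  d9:0 ⇒ 11.
Leveled (Task 5@4, Task 6@1, Task 1@2, Task 4@3, Task 7@1, Task 2@8, Task 3@7): d1:5  d2:6  d3:6  d4:6  d5:6  d6:6  d7:6  d8:4  d9:4 ⇒ 6.
Reduction 11 − 6 = 5.

5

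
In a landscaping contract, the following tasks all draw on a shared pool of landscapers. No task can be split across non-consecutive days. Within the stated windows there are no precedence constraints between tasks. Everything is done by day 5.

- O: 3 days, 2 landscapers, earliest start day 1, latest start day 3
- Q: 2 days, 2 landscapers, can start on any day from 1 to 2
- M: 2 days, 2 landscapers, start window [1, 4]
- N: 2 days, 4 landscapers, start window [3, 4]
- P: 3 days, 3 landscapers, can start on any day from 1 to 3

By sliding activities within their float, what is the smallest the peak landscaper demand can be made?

Early-start (O@1, Q@1, M@1, N@3, P@1) gives peak 9: d1:9  d2:9  d3:9  d4:4  d5:0.
Shift N→4, P→3.
Schedule O@1, Q@1, M@1, N@4, P@3: d1:6  d2:6  d3:5  d4:7  d5:7 — peak 7.
Total landscaper-days = 31 over 5 days ⇒ peak ≥ ⌈31/5⌉ = 7, so 7 is optimal.

7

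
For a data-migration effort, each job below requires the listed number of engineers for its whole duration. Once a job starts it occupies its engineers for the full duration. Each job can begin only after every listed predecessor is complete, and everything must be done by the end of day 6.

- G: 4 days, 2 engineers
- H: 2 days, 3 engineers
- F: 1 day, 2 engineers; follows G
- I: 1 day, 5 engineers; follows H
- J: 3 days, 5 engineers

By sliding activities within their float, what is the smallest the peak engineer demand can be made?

Early-start (G@1, H@1, F@5, I@3, J@1) gives peak 12: d1:10  d2:10  d3:12  d4:2  d5:2  d6:0.
Shift J→4.
Schedule G@1, H@1, F@5, I@3, J@4: d1:5  d2:5  d3:7  d4:7  d5:7  d6:5 — peak 7.

7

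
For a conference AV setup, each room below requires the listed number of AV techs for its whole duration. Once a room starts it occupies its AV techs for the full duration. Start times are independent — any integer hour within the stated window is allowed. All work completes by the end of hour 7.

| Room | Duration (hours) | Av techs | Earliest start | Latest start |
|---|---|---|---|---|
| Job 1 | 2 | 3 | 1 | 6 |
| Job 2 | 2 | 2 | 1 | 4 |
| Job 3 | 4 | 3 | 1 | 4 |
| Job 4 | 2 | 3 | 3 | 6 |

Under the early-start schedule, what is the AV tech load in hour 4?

At early start, hour 4 has: Job 3, Job 4.
Demand: 3 + 3 = 6.

6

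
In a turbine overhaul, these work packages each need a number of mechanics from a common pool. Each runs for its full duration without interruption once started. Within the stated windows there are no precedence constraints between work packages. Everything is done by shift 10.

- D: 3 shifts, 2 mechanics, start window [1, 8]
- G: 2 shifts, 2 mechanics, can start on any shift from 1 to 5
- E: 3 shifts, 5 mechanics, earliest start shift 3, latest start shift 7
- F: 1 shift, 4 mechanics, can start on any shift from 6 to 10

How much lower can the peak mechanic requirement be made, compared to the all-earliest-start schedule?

Early-start peak: s1:4  s2:4  s3:7  s4:5  s5:5  s6:4  s7:0  s8:0  s9:0  s10:0 ⇒ 7.
Leveled (D@1, G@1, E@4, F@7): s1:4  s2:4  s3:2  s4:5  s5:5  s6:5  s7:4  s8:0  s9:0  s10:0 ⇒ 5.
Reduction 7 − 5 = 2.

2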